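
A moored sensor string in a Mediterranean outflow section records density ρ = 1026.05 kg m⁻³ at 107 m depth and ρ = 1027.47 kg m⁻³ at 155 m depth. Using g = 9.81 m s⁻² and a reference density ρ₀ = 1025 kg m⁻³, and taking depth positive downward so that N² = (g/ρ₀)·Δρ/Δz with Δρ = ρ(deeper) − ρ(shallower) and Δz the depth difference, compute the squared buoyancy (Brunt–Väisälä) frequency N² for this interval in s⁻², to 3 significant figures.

Δρ = 1027.47 − 1026.05 = 1.42 kg m⁻³ over Δz = 155 − 107 = 48 m.
N² = (9.81/1025) × (1.42/48) = 2.8313 × 10⁻⁴ s⁻² ≈ 2.83 × 10⁻⁴ s⁻².

2.83 × 10⁻⁴ s⁻²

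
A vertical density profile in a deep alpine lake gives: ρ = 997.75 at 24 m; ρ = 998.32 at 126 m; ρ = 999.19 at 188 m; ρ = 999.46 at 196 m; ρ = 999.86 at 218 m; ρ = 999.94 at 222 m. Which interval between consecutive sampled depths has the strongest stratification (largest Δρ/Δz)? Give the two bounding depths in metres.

188–196 m

Compute the density gradient over each adjacent pair:
  24–126 m: Δρ/Δz = 0.57/102 = 5.6 × 10⁻³ kg m⁻⁴
  126–188 m: Δρ/Δz = 0.87/62 = 0.014 kg m⁻⁴
  188–196 m: Δρ/Δz = 0.27/8 = 0.034 kg m⁻⁴
  196–218 m: Δρ/Δz = 0.40/22 = 0.018 kg m⁻⁴
  218–222 m: Δρ/Δz = 0.08/4 = 0.020 kg m⁻⁴
The largest gradient is in the 188–196 m interval — the pycnocline.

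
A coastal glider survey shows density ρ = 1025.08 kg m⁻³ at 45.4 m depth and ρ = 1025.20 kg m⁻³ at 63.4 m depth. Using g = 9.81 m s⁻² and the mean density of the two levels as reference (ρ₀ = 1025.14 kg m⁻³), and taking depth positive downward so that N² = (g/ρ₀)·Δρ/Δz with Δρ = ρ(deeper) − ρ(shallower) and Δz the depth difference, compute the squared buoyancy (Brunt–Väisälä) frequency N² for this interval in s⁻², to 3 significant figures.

Δρ = 1025.20 − 1025.08 = 0.12 kg m⁻³ over Δz = 63.4 − 45.4 = 18 m.
N² = (9.81/1025.14) × (0.12/18) = 6.3796 × 10⁻⁵ s⁻² ≈ 6.38 × 10⁻⁵ s⁻².

6.38 × 10⁻⁵ s⁻²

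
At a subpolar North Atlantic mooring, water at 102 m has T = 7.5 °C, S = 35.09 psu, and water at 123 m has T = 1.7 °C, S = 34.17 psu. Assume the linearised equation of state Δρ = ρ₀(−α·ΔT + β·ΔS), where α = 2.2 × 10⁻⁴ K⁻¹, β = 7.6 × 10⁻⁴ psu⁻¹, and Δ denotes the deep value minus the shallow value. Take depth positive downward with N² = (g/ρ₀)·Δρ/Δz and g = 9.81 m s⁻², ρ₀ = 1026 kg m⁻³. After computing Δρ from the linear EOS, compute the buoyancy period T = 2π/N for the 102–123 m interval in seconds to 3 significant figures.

ΔT = -5.8 K, ΔS = -0.92 psu (deep − shallow).
Δρ/ρ₀ = −αΔT + βΔS = 1.276 × 10⁻³ − 6.992 × 10⁻⁴ = 5.768 × 10⁻⁴, so Δρ ≈ 0.5918 kg m⁻³.
N² = (g/ρ₀)·Δρ/Δz = g·(Δρ/ρ₀)/Δz = 9.81 × 5.768 × 10⁻⁴ / 21 = 2.6945 × 10⁻⁴ s⁻².
N = √(2.6945 × 10⁻⁴) = 0.016415 rad s⁻¹ → T = 2π/N = 382.77 s ≈ 383 s.

383 s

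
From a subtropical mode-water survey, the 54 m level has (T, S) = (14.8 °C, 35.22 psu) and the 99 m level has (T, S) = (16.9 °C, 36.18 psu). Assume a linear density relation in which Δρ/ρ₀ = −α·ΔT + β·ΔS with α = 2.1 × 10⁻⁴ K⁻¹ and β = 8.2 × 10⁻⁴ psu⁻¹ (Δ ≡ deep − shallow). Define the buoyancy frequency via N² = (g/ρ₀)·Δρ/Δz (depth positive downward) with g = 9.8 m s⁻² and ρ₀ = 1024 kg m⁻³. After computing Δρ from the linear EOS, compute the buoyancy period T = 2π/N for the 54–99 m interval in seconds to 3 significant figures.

ΔT = +2.1 K, ΔS = +0.96 psu (deep − shallow).
Δρ/ρ₀ = −αΔT + βΔS = -4.41 × 10⁻⁴ + 7.872 × 10⁻⁴ = 3.462 × 10⁻⁴, so Δρ ≈ 0.3545 kg m⁻³.
N² = (g/ρ₀)·Δρ/Δz = g·(Δρ/ρ₀)/Δz = 9.8 × 3.462 × 10⁻⁴ / 45 = 7.5395 × 10⁻⁵ s⁻².
N = √(7.5395 × 10⁻⁵) = 8.6830 × 10⁻³ rad s⁻¹ → T = 2π/N = 723.62 s ≈ 724 s.

724 s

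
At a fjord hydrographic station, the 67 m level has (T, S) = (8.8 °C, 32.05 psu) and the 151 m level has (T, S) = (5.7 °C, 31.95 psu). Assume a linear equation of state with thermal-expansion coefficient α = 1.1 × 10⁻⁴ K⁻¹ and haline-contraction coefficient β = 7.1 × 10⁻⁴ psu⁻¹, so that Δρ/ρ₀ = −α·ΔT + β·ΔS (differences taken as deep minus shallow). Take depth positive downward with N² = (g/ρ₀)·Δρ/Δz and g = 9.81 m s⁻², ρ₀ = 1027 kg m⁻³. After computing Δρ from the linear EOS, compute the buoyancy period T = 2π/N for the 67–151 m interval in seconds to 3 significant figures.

ΔT = -3.1 K, ΔS = -0.10 psu (deep − shallow).
Δρ/ρ₀ = −αΔT + βΔS = 3.41 × 10⁻⁴ − 7.10 × 10⁻⁵ = 2.70 × 10⁻⁴, so Δρ ≈ 0.2773 kg m⁻³.
N² = (g/ρ₀)·Δρ/Δz = g·(Δρ/ρ₀)/Δz = 9.81 × 2.70 × 10⁻⁴ / 84 = 3.1532 × 10⁻⁵ s⁻².
N = √(3.1532 × 10⁻⁵) = 5.6153 × 10⁻³ rad s⁻¹ → T = 2π/N = 1.1189 × 10³ s ≈ 1.12 × 10³ s.

1.12 × 10³ s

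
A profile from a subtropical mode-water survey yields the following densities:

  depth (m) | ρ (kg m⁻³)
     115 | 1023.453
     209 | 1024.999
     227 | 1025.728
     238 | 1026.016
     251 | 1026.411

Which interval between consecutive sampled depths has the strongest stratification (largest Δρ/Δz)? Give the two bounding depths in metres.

209–227 m

Compute the density gradient over each adjacent pair:
  115–209 m: Δρ/Δz = 1.546/94 = 0.016 kg m⁻⁴
  209–227 m: Δρ/Δz = 0.729/18 = 0.041 kg m⁻⁴
  227–238 m: Δρ/Δz = 0.288/11 = 0.026 kg m⁻⁴
  238–251 m: Δρ/Δz = 0.395/13 = 0.030 kg m⁻⁴
The largest gradient is in the 209–227 m interval — the pycnocline.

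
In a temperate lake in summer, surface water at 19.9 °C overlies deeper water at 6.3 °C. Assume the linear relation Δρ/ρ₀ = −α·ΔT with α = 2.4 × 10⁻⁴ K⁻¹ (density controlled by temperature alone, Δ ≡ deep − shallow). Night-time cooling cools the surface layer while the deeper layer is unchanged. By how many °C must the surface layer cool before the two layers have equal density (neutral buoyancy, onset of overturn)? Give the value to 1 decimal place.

13.6 °C

With temperature the only control, equal density requires T_surf′ = T_deep.
T_surf′ = 6.3 °C.
Cooling required: 19.9 − 6.3 = 13.6 °C.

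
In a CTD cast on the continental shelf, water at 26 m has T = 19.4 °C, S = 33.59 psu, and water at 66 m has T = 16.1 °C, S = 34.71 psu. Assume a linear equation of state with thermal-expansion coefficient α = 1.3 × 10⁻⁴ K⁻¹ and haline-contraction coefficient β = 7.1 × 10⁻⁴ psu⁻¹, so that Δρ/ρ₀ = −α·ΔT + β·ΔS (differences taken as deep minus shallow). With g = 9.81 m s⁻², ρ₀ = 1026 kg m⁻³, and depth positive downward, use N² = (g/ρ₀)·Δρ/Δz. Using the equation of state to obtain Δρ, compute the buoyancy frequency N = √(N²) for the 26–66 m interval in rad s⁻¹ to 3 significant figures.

0.0173 rad s⁻¹

ΔT = -3.3 K, ΔS = +1.12 psu (deep − shallow).
Δρ/ρ₀ = −αΔT + βΔS = 4.29 × 10⁻⁴ + 7.952 × 10⁻⁴ = 1.2242 × 10⁻³, so Δρ ≈ 1.256 kg m⁻³.
N² = (g/ρ₀)·Δρ/Δz = g·(Δρ/ρ₀)/Δz = 9.81 × 1.2242 × 10⁻³ / 40 = 3.0024 × 10⁻⁴ s⁻².
N = √(3.0024 × 10⁻⁴) = 0.017327 rad s⁻¹ ≈ 0.0173 rad s⁻¹.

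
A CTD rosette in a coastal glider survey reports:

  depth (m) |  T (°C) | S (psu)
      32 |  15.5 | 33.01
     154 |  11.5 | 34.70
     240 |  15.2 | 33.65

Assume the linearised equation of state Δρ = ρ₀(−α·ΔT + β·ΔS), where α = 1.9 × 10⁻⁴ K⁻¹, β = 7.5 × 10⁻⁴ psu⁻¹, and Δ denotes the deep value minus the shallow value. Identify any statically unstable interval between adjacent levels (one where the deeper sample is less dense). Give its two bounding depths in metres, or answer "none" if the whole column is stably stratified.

154–240 m

Evaluate Δρ/ρ₀ = −αΔT + βΔS across each adjacent pair:
  32–154 m: −αΔT+βΔS = −(1.9 × 10⁻⁴)(-4.0)+(7.5 × 10⁻⁴)(+1.69) = 2.0 × 10⁻³ → stable
  154–240 m: −αΔT+βΔS = −(1.9 × 10⁻⁴)(+3.7)+(7.5 × 10⁻⁴)(-1.05) = -1.5 × 10⁻³ → UNSTABLE
The 154–240 m interval has Δρ < 0: lighter water underlies denser water.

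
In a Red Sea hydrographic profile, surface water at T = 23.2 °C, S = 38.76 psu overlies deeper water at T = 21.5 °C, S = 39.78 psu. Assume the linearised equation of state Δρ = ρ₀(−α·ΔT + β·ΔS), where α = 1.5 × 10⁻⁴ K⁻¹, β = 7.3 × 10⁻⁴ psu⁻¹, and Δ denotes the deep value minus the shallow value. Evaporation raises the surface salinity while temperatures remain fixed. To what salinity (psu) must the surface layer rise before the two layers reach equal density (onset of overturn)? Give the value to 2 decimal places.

Neutral buoyancy requires −α(T_deep − T_surf) + β(S_deep − S_surf′) = 0.
S_surf′ = S_deep − (α/β)·ΔT = 39.78 − (1.5 × 10⁻⁴/7.3 × 10⁻⁴)·(-1.7) = 40.1293 psu.
Increase required: 40.1293 − 38.76 = 1.3693 psu.

40.13 psu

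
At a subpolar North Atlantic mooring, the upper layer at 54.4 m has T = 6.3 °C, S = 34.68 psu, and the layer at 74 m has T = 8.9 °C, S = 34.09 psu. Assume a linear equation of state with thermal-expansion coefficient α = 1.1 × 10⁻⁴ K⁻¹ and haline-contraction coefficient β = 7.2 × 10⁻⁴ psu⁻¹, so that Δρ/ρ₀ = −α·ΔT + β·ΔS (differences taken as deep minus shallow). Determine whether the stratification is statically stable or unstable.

ΔT = 8.9 − 6.3 = +2.6 K and ΔS = 34.09 − 34.68 = -0.59 psu (deep − shallow).
−αΔT = -2.86 × 10⁻⁴; βΔS = -4.248 × 10⁻⁴; sum Δρ/ρ₀ = -7.108 × 10⁻⁴.
Δρ/ρ₀ < 0, so Δρ < 0: deeper water is lighter → statically unstable; the column would overturn.

unstable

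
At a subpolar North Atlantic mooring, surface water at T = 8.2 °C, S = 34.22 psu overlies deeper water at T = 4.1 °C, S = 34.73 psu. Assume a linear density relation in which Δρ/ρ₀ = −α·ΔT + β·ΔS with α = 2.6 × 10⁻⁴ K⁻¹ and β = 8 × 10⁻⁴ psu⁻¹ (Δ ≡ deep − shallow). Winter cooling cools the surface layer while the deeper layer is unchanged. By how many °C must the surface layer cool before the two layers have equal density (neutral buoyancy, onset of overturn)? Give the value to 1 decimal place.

5.7 °C

Neutral buoyancy requires Δρ = 0, i.e. −α(T_deep − T_surf′) + β(S_deep − S_surf) = 0.
T_surf′ = T_deep − (β/α)·ΔS = 4.1 − (8 × 10⁻⁴/2.6 × 10⁻⁴)·(+0.51) = 2.531 °C.
Cooling required: 8.2 − (2.531) = 5.669 °C.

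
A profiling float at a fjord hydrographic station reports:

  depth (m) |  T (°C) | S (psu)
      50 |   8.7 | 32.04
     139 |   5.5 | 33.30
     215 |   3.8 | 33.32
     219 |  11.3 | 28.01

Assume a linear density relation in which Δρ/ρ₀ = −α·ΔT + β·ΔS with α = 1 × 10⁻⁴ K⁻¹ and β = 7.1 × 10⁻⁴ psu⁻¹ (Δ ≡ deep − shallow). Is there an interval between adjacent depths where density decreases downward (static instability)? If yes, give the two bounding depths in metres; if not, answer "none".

Evaluate Δρ/ρ₀ = −αΔT + βΔS across each adjacent pair:
  50–139 m: −αΔT+βΔS = −(1 × 10⁻⁴)(-3.2)+(7.1 × 10⁻⁴)(+1.26) = 1.2 × 10⁻³ → stable
  139–215 m: −αΔT+βΔS = −(1 × 10⁻⁴)(-1.7)+(7.1 × 10⁻⁴)(+0.02) = 1.8 × 10⁻⁴ → stable
  215–219 m: −αΔT+βΔS = −(1 × 10⁻⁴)(+7.5)+(7.1 × 10⁻⁴)(-5.31) = -4.5 × 10⁻³ → UNSTABLE
The 215–219 m interval has Δρ < 0: lighter water underlies denser water.

215–219 m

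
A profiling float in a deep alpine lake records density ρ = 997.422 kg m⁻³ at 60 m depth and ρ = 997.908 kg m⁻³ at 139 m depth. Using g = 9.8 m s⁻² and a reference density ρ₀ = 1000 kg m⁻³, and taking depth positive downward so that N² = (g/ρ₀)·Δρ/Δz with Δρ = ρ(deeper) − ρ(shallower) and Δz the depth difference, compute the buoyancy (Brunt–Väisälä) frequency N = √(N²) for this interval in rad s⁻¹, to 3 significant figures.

Δρ = 997.908 − 997.422 = 0.486 kg m⁻³ over Δz = 139 − 60 = 79 m.
N² = (9.8/1000) × (0.486/79) = 6.0289 × 10⁻⁵ s⁻².
N = √(6.0289 × 10⁻⁵) = 7.7646 × 10⁻³ rad s⁻¹ ≈ 7.76 × 10⁻³ rad s⁻¹.

7.76 × 10⁻³ rad s⁻¹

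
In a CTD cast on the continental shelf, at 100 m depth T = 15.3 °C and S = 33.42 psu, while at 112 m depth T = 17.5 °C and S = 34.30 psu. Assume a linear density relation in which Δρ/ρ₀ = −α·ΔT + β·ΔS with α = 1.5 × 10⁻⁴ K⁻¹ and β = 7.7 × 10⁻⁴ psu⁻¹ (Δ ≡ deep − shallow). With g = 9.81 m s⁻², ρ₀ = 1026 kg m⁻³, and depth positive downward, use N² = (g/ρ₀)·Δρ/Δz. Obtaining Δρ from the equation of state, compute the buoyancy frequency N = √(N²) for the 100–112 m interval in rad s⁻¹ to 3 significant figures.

0.0169 rad s⁻¹

ΔT = +2.2 K, ΔS = +0.88 psu (deep − shallow).
Δρ/ρ₀ = −αΔT + βΔS = -3.30 × 10⁻⁴ + 6.776 × 10⁻⁴ = 3.476 × 10⁻⁴, so Δρ ≈ 0.3566 kg m⁻³.
N² = (g/ρ₀)·Δρ/Δz = g·(Δρ/ρ₀)/Δz = 9.81 × 3.476 × 10⁻⁴ / 12 = 2.8416 × 10⁻⁴ s⁻².
N = √(2.8416 × 10⁻⁴) = 0.016857 rad s⁻¹ ≈ 0.0169 rad s⁻¹.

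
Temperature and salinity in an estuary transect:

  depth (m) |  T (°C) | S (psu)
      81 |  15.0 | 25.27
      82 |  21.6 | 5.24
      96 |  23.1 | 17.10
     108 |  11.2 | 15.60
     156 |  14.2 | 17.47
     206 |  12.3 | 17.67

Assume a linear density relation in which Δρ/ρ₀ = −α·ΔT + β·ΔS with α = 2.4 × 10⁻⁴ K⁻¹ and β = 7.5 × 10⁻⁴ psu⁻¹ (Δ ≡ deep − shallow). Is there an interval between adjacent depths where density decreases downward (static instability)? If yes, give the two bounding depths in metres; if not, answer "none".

81–82 m

Evaluate Δρ/ρ₀ = −αΔT + βΔS across each adjacent pair:
  81–82 m: −αΔT+βΔS = −(2.4 × 10⁻⁴)(+6.6)+(7.5 × 10⁻⁴)(-20.03) = -0.017 → UNSTABLE
  82–96 m: −αΔT+βΔS = −(2.4 × 10⁻⁴)(+1.5)+(7.5 × 10⁻⁴)(+11.86) = 8.5 × 10⁻³ → stable
  96–108 m: −αΔT+βΔS = −(2.4 × 10⁻⁴)(-11.9)+(7.5 × 10⁻⁴)(-1.50) = 1.7 × 10⁻³ → stable
  108–156 m: −αΔT+βΔS = −(2.4 × 10⁻⁴)(+3.0)+(7.5 × 10⁻⁴)(+1.87) = 6.8 × 10⁻⁴ → stable
  156–206 m: −αΔT+βΔS = −(2.4 × 10⁻⁴)(-1.9)+(7.5 × 10⁻⁴)(+0.20) = 6.1 × 10⁻⁴ → stable
The 81–82 m interval has Δρ < 0: lighter water underlies denser water.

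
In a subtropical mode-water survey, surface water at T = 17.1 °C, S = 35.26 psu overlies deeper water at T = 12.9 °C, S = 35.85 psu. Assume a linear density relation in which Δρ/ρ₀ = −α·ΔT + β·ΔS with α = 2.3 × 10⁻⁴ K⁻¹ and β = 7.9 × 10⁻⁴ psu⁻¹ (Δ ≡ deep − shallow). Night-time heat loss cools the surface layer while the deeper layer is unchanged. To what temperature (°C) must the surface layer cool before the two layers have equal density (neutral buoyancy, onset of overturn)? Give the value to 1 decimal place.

10.9 °C

Neutral buoyancy requires Δρ = 0, i.e. −α(T_deep − T_surf′) + β(S_deep − S_surf) = 0.
T_surf′ = T_deep − (β/α)·ΔS = 12.9 − (7.9 × 10⁻⁴/2.3 × 10⁻⁴)·(+0.59) = 10.873 °C.
Cooling required: 17.1 − (10.873) = 6.227 °C.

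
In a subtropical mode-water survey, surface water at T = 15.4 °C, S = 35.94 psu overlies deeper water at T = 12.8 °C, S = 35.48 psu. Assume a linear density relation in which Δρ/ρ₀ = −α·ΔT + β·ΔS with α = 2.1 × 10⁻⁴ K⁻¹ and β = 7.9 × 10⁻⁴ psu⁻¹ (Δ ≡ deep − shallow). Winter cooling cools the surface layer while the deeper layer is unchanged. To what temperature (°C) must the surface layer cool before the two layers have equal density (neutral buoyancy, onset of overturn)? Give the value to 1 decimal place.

14.5 °C

Neutral buoyancy requires Δρ = 0, i.e. −α(T_deep − T_surf′) + β(S_deep − S_surf) = 0.
T_surf′ = T_deep − (β/α)·ΔS = 12.8 − (7.9 × 10⁻⁴/2.1 × 10⁻⁴)·(-0.46) = 14.530 °C.
Cooling required: 15.4 − (14.530) = 0.870 °C.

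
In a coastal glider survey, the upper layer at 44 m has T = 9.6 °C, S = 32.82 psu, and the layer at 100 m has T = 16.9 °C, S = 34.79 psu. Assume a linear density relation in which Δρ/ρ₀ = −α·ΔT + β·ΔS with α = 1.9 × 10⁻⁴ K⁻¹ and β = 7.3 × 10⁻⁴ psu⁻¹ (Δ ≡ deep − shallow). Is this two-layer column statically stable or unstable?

ΔT = 16.9 − 9.6 = +7.3 K and ΔS = 34.79 − 32.82 = +1.97 psu (deep − shallow).
−αΔT = -1.387 × 10⁻³; βΔS = 1.4381 × 10⁻³; sum Δρ/ρ₀ = 5.11 × 10⁻⁵.
Δρ/ρ₀ > 0, so Δρ > 0: deeper water is denser → statically stable.

stable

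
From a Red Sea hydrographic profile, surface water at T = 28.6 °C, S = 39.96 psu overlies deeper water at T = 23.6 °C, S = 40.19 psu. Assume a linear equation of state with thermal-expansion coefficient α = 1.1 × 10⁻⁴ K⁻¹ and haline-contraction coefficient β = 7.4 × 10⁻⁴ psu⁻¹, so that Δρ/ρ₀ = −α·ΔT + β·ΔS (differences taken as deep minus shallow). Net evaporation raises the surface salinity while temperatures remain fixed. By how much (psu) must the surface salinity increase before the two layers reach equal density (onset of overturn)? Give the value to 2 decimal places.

0.97 psu

Neutral buoyancy requires −α(T_deep − T_surf) + β(S_deep − S_surf′) = 0.
S_surf′ = S_deep − (α/β)·ΔT = 40.19 − (1.1 × 10⁻⁴/7.4 × 10⁻⁴)·(-5.0) = 40.9332 psu.
Increase required: 40.9332 − 39.96 = 0.9732 psu.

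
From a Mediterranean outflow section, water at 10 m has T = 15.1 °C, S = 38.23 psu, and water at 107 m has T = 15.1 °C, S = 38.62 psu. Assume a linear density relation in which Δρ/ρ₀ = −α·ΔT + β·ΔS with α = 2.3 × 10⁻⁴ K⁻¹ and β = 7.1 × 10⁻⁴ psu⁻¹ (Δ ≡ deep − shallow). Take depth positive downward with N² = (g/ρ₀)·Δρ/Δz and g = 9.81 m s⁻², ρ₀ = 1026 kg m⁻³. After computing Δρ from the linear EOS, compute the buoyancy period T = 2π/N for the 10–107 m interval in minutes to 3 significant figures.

ΔT = +0.0 K, ΔS = +0.39 psu (deep − shallow).
Δρ/ρ₀ = −αΔT + βΔS = 0 + 2.769 × 10⁻⁴ = 2.769 × 10⁻⁴, so Δρ ≈ 0.2841 kg m⁻³.
N² = (g/ρ₀)·Δρ/Δz = g·(Δρ/ρ₀)/Δz = 9.81 × 2.769 × 10⁻⁴ / 97 = 2.8004 × 10⁻⁵ s⁻².
N = √(2.8004 × 10⁻⁵) = 5.2919 × 10⁻³ rad s⁻¹ → T = 2π/N = 1.1873 × 10³ s = 19.788 min ≈ 19.8 min.

19.8 min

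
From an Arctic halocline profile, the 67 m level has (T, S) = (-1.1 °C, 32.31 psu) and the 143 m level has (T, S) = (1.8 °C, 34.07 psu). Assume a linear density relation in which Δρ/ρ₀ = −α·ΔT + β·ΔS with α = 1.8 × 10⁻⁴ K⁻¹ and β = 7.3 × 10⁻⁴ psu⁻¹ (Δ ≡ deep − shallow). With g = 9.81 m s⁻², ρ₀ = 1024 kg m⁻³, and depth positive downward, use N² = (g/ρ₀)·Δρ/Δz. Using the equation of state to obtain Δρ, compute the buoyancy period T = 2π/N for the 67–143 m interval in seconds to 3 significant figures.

633 s

ΔT = +2.9 K, ΔS = +1.76 psu (deep − shallow).
Δρ/ρ₀ = −αΔT + βΔS = -5.22 × 10⁻⁴ + 1.2848 × 10⁻³ = 7.628 × 10⁻⁴, so Δρ ≈ 0.7811 kg m⁻³.
N² = (g/ρ₀)·Δρ/Δz = g·(Δρ/ρ₀)/Δz = 9.81 × 7.628 × 10⁻⁴ / 76 = 9.8461 × 10⁻⁵ s⁻².
N = √(9.8461 × 10⁻⁵) = 9.9228 × 10⁻³ rad s⁻¹ → T = 2π/N = 633.21 s ≈ 633 s.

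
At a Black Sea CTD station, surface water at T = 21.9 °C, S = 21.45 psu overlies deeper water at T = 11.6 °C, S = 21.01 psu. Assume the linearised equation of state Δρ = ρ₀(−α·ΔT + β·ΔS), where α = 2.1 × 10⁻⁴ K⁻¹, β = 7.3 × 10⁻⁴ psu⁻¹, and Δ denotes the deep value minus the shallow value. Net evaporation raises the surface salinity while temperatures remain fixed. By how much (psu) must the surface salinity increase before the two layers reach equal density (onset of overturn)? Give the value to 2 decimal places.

2.52 psu

Neutral buoyancy requires −α(T_deep − T_surf) + β(S_deep − S_surf′) = 0.
S_surf′ = S_deep − (α/β)·ΔT = 21.01 − (2.1 × 10⁻⁴/7.3 × 10⁻⁴)·(-10.3) = 23.9730 psu.
Increase required: 23.9730 − 21.45 = 2.5230 psu.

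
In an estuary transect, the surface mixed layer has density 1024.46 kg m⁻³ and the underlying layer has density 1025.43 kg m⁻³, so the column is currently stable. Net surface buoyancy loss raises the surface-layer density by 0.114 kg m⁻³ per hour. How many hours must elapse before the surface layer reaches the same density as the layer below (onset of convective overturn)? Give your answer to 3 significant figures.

8.51 hours

Density deficit of the surface layer: 1025.43 − 1024.46 = 0.97 kg m⁻³.
Required change = 0.97 / 0.114 = 8.51 hours.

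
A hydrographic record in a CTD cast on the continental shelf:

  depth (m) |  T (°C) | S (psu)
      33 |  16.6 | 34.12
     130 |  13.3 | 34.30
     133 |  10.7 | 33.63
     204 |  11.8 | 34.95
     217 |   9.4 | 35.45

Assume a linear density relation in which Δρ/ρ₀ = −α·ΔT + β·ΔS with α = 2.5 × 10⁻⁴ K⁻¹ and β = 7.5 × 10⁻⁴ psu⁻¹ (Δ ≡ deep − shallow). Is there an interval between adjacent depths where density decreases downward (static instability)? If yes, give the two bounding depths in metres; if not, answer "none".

Evaluate Δρ/ρ₀ = −αΔT + βΔS across each adjacent pair:
  33–130 m: −αΔT+βΔS = −(2.5 × 10⁻⁴)(-3.3)+(7.5 × 10⁻⁴)(+0.18) = 9.6 × 10⁻⁴ → stable
  130–133 m: −αΔT+βΔS = −(2.5 × 10⁻⁴)(-2.6)+(7.5 × 10⁻⁴)(-0.67) = 1.5 × 10⁻⁴ → stable
  133–204 m: −αΔT+βΔS = −(2.5 × 10⁻⁴)(+1.1)+(7.5 × 10⁻⁴)(+1.32) = 7.1 × 10⁻⁴ → stable
  204–217 m: −αΔT+βΔS = −(2.5 × 10⁻⁴)(-2.4)+(7.5 × 10⁻⁴)(+0.50) = 9.7 × 10⁻⁴ → stable
Every interval has Δρ > 0: the column is stably stratified throughout.

none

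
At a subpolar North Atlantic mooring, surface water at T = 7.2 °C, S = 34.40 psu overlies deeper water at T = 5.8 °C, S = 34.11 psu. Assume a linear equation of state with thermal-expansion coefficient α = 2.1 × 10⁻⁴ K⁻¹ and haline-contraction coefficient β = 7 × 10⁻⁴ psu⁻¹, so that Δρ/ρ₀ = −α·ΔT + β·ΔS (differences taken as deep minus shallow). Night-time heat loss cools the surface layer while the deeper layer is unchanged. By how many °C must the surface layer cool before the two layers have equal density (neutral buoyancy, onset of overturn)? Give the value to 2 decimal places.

0.43 °C

Neutral buoyancy requires Δρ = 0, i.e. −α(T_deep − T_surf′) + β(S_deep − S_surf) = 0.
T_surf′ = T_deep − (β/α)·ΔS = 5.8 − (7 × 10⁻⁴/2.1 × 10⁻⁴)·(-0.29) = 6.7667 °C.
Cooling required: 7.2 − (6.7667) = 0.4333 °C.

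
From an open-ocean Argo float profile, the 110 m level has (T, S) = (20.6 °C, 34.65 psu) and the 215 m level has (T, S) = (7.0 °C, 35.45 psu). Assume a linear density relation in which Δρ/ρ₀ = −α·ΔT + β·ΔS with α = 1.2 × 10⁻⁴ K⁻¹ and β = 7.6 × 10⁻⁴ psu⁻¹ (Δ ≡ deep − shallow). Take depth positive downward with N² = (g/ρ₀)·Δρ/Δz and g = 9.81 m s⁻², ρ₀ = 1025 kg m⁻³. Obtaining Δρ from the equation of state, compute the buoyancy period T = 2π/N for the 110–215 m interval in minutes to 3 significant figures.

7.24 min

ΔT = -13.6 K, ΔS = +0.80 psu (deep − shallow).
Δρ/ρ₀ = −αΔT + βΔS = 1.632 × 10⁻³ + 6.08 × 10⁻⁴ = 2.24 × 10⁻³, so Δρ ≈ 2.296 kg m⁻³.
N² = (g/ρ₀)·Δρ/Δz = g·(Δρ/ρ₀)/Δz = 9.81 × 2.24 × 10⁻³ / 105 = 2.0928 × 10⁻⁴ s⁻².
N = √(2.0928 × 10⁻⁴) = 0.014467 rad s⁻¹ → T = 2π/N = 434.31 s = 7.2385 min ≈ 7.24 min.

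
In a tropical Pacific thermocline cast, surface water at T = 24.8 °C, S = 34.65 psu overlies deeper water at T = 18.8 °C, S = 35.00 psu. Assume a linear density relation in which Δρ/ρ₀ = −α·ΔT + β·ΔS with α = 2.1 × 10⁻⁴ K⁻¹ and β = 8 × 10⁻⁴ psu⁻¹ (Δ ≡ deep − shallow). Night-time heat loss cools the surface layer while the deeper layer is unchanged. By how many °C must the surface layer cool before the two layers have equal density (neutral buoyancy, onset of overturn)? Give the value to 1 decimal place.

Neutral buoyancy requires Δρ = 0, i.e. −α(T_deep − T_surf′) + β(S_deep − S_surf) = 0.
T_surf′ = T_deep − (β/α)·ΔS = 18.8 − (8 × 10⁻⁴/2.1 × 10⁻⁴)·(+0.35) = 17.467 °C.
Cooling required: 24.8 − (17.467) = 7.333 °C.

7.3 °C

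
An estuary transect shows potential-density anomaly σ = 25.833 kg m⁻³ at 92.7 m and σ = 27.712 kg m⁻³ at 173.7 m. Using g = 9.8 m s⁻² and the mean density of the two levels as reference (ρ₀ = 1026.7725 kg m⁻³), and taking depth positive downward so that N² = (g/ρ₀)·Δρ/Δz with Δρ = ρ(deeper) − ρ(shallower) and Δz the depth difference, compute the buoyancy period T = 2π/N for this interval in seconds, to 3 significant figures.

422 s

Δρ = 1027.712 − 1025.833 = 1.879 kg m⁻³ over Δz = 173.7 − 92.7 = 81 m.
N² = (9.8/1026.7725) × (1.879/81) = 2.2141 × 10⁻⁴ s⁻².
N = √(2.2141 × 10⁻⁴) = 0.014880 rad s⁻¹, so T = 2π/N = 422.26 s ≈ 422 s.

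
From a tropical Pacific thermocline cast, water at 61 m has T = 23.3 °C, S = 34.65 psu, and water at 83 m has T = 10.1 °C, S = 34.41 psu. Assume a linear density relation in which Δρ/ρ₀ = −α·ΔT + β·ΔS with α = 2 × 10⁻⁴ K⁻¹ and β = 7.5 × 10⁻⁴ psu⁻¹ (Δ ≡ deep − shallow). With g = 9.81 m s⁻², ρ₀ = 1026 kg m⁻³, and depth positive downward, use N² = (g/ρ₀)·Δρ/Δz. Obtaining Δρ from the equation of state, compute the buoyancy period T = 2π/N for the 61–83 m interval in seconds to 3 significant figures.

190 s

ΔT = -13.2 K, ΔS = -0.24 psu (deep − shallow).
Δρ/ρ₀ = −αΔT + βΔS = 2.64 × 10⁻³ − 1.80 × 10⁻⁴ = 2.46 × 10⁻³, so Δρ ≈ 2.524 kg m⁻³.
N² = (g/ρ₀)·Δρ/Δz = g·(Δρ/ρ₀)/Δz = 9.81 × 2.46 × 10⁻³ / 22 = 1.0969 × 10⁻³ s⁻².
N = √(1.0969 × 10⁻³) = 0.033119 rad s⁻¹ → T = 2π/N = 189.72 s ≈ 190 s.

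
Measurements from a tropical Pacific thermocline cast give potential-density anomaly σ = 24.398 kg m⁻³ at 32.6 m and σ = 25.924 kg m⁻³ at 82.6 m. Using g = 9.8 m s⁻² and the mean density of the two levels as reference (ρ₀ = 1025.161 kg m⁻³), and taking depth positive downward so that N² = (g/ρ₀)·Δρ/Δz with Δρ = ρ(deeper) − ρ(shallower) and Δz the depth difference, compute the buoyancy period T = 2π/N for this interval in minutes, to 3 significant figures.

Δρ = 1025.924 − 1024.398 = 1.526 kg m⁻³ over Δz = 82.6 − 32.6 = 50 m.
N² = (9.8/1025.161) × (1.526/50) = 2.9176 × 10⁻⁴ s⁻².
N = √(2.9176 × 10⁻⁴) = 0.017081 rad s⁻¹, so T = 2π/N = 367.85 s = 6.1308 min ≈ 6.13 min.
Since Δρ > 0 the layer is stably stratified.

6.13 min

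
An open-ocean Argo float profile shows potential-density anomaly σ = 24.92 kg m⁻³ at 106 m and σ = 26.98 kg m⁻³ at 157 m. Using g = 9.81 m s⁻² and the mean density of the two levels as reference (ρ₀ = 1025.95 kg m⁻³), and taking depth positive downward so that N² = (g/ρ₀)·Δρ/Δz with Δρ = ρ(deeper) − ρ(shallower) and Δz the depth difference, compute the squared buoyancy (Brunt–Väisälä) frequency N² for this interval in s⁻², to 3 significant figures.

Δρ = 1026.98 − 1024.92 = 2.06 kg m⁻³ over Δz = 157 − 106 = 51 m.
N² = (9.81/1025.95) × (2.06/51) = 3.8622 × 10⁻⁴ s⁻² ≈ 3.86 × 10⁻⁴ s⁻².

3.86 × 10⁻⁴ s⁻²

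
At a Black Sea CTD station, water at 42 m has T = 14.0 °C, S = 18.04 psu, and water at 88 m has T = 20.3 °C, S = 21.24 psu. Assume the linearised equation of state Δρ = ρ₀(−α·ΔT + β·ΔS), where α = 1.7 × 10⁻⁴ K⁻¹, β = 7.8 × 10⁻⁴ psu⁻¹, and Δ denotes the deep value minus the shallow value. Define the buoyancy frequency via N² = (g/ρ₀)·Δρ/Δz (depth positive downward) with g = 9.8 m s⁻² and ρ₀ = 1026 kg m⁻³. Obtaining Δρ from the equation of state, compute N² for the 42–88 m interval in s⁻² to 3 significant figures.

3.04 × 10⁻⁴ s⁻²

ΔT = +6.3 K, ΔS = +3.20 psu (deep − shallow).
Δρ/ρ₀ = −αΔT + βΔS = -1.071 × 10⁻³ + 2.496 × 10⁻³ = 1.425 × 10⁻³, so Δρ ≈ 1.462 kg m⁻³.
N² = (g/ρ₀)·Δρ/Δz = g·(Δρ/ρ₀)/Δz = 9.8 × 1.425 × 10⁻³ / 46 = 3.0359 × 10⁻⁴ s⁻² ≈ 3.04 × 10⁻⁴ s⁻².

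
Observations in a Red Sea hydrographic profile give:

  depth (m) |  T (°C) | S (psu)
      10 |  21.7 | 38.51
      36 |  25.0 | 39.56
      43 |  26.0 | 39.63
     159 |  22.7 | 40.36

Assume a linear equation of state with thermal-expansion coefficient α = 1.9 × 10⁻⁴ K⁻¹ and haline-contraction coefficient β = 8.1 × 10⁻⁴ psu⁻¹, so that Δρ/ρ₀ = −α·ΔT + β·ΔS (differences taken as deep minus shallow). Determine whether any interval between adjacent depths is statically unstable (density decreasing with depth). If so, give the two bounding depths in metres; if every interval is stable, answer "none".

Evaluate Δρ/ρ₀ = −αΔT + βΔS across each adjacent pair:
  10–36 m: −αΔT+βΔS = −(1.9 × 10⁻⁴)(+3.3)+(8.1 × 10⁻⁴)(+1.05) = 2.2 × 10⁻⁴ → stable
  36–43 m: −αΔT+βΔS = −(1.9 × 10⁻⁴)(+1.0)+(8.1 × 10⁻⁴)(+0.07) = -1.3 × 10⁻⁴ → UNSTABLE
  43–159 m: −αΔT+βΔS = −(1.9 × 10⁻⁴)(-3.3)+(8.1 × 10⁻⁴)(+0.73) = 1.2 × 10⁻³ → stable
The 36–43 m interval has Δρ < 0: lighter water underlies denser water.

36–43 m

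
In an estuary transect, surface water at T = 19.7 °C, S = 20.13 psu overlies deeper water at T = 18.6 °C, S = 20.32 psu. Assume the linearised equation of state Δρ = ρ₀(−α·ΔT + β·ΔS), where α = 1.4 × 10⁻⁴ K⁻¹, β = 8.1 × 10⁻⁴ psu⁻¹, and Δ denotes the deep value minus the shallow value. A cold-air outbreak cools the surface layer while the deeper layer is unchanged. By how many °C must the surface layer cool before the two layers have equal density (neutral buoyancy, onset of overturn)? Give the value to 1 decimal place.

Neutral buoyancy requires Δρ = 0, i.e. −α(T_deep − T_surf′) + β(S_deep − S_surf) = 0.
T_surf′ = T_deep − (β/α)·ΔS = 18.6 − (8.1 × 10⁻⁴/1.4 × 10⁻⁴)·(+0.19) = 17.501 °C.
Cooling required: 19.7 − (17.501) = 2.199 °C.

2.2 °C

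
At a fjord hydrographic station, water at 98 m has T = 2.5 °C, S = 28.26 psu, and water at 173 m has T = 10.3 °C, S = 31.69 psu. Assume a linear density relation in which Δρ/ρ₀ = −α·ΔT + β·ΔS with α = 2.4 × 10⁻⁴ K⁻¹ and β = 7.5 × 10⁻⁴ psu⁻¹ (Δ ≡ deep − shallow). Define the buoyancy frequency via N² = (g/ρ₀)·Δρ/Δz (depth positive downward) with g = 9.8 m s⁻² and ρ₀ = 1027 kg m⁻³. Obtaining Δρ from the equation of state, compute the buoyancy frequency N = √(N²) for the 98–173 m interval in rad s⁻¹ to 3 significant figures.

9.57 × 10⁻³ rad s⁻¹

ΔT = +7.8 K, ΔS = +3.43 psu (deep − shallow).
Δρ/ρ₀ = −αΔT + βΔS = -1.872 × 10⁻³ + 2.5725 × 10⁻³ = 7.005 × 10⁻⁴, so Δρ ≈ 0.7194 kg m⁻³.
N² = (g/ρ₀)·Δρ/Δz = g·(Δρ/ρ₀)/Δz = 9.8 × 7.005 × 10⁻⁴ / 75 = 9.1532 × 10⁻⁵ s⁻².
N = √(9.1532 × 10⁻⁵) = 9.5672 × 10⁻³ rad s⁻¹ ≈ 9.57 × 10⁻³ rad s⁻¹.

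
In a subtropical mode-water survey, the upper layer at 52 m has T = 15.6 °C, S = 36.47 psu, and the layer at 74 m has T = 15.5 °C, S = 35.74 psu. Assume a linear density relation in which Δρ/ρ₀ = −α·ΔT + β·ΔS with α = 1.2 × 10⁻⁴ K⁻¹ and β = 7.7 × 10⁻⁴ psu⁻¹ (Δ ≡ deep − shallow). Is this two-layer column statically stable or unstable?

ΔT = 15.5 − 15.6 = -0.1 K and ΔS = 35.74 − 36.47 = -0.73 psu (deep − shallow).
−αΔT = 1.20 × 10⁻⁵; βΔS = -5.621 × 10⁻⁴; sum Δρ/ρ₀ = -5.501 × 10⁻⁴.
Δρ/ρ₀ < 0, so Δρ < 0: deeper water is lighter → statically unstable; the column would overturn.

unstable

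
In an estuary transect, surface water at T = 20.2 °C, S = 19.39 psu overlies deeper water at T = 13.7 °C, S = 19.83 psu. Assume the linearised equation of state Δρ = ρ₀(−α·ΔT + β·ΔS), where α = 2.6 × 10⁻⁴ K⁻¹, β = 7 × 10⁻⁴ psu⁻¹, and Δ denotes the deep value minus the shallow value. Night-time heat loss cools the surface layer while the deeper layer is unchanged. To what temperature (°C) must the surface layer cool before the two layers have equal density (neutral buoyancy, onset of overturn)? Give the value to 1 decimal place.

12.5 °C

Neutral buoyancy requires Δρ = 0, i.e. −α(T_deep − T_surf′) + β(S_deep − S_surf) = 0.
T_surf′ = T_deep − (β/α)·ΔS = 13.7 − (7 × 10⁻⁴/2.6 × 10⁻⁴)·(+0.44) = 12.515 °C.
Cooling required: 20.2 − (12.515) = 7.685 °C.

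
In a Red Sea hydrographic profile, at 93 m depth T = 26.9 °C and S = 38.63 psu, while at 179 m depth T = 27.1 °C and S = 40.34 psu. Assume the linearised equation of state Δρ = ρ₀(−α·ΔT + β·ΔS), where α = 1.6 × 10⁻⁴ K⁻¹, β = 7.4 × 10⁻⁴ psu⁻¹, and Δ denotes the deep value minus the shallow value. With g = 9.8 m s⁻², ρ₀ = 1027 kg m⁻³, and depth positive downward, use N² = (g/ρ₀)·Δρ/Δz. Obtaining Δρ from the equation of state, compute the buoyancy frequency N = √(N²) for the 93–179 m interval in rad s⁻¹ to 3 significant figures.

ΔT = +0.2 K, ΔS = +1.71 psu (deep − shallow).
Δρ/ρ₀ = −αΔT + βΔS = -3.20 × 10⁻⁵ + 1.2654 × 10⁻³ = 1.2334 × 10⁻³, so Δρ ≈ 1.267 kg m⁻³.
N² = (g/ρ₀)·Δρ/Δz = g·(Δρ/ρ₀)/Δz = 9.8 × 1.2334 × 10⁻³ / 86 = 1.4055 × 10⁻⁴ s⁻².
N = √(1.4055 × 10⁻⁴) = 0.011855 rad s⁻¹ ≈ 0.0119 rad s⁻¹.

0.0119 rad s⁻¹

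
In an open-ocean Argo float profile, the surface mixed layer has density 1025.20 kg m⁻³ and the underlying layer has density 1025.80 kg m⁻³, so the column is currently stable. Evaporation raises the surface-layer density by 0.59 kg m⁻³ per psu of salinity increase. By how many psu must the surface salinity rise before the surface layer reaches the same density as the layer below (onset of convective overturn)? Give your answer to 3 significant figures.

Density deficit of the surface layer: 1025.80 − 1025.20 = 0.6 kg m⁻³.
Required change = 0.6 / 0.59 = 1.02 psu.

1.02 psu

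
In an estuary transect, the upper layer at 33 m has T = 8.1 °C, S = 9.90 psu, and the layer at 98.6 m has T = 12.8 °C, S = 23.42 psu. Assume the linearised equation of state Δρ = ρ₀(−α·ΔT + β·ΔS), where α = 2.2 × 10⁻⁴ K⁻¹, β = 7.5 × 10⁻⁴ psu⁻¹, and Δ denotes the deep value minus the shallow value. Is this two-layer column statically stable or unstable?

ΔT = 12.8 − 8.1 = +4.7 K and ΔS = 23.42 − 9.90 = +13.52 psu (deep − shallow).
−αΔT = -1.034 × 10⁻³; βΔS = 0.01014; sum Δρ/ρ₀ = 9.106 × 10⁻³.
Δρ/ρ₀ > 0, so Δρ > 0: deeper water is denser → statically stable.

stable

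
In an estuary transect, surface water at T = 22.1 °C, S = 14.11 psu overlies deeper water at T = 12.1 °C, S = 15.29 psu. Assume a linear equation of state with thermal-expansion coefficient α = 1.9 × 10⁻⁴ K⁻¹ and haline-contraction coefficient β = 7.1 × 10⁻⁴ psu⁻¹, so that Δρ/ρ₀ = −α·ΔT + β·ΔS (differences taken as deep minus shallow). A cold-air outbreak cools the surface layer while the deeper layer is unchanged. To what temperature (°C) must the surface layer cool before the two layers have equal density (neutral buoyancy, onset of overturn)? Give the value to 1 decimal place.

Neutral buoyancy requires Δρ = 0, i.e. −α(T_deep − T_surf′) + β(S_deep − S_surf) = 0.
T_surf′ = T_deep − (β/α)·ΔS = 12.1 − (7.1 × 10⁻⁴/1.9 × 10⁻⁴)·(+1.18) = 7.691 °C.
Cooling required: 22.1 − (7.691) = 14.409 °C.

7.7 °C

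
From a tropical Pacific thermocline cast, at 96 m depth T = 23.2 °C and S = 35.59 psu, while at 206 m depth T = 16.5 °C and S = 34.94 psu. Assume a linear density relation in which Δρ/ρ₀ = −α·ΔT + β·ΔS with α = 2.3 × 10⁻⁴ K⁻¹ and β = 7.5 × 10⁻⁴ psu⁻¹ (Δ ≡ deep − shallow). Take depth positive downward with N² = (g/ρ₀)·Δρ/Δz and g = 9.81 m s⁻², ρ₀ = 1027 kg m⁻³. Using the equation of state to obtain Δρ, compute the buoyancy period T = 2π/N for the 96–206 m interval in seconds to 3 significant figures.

ΔT = -6.7 K, ΔS = -0.65 psu (deep − shallow).
Δρ/ρ₀ = −αΔT + βΔS = 1.541 × 10⁻³ − 4.875 × 10⁻⁴ = 1.0535 × 10⁻³, so Δρ ≈ 1.082 kg m⁻³.
N² = (g/ρ₀)·Δρ/Δz = g·(Δρ/ρ₀)/Δz = 9.81 × 1.0535 × 10⁻³ / 110 = 9.3953 × 10⁻⁵ s⁻².
N = √(9.3953 × 10⁻⁵) = 9.6929 × 10⁻³ rad s⁻¹ → T = 2π/N = 648.23 s ≈ 648 s.

648 s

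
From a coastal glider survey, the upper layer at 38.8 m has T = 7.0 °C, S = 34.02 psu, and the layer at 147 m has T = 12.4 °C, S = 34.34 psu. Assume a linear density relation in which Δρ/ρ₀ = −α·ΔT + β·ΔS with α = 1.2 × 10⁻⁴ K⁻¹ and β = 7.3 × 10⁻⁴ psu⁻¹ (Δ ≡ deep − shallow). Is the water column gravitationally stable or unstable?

ΔT = 12.4 − 7.0 = +5.4 K and ΔS = 34.34 − 34.02 = +0.32 psu (deep − shallow).
−αΔT = -6.48 × 10⁻⁴; βΔS = 2.336 × 10⁻⁴; sum Δρ/ρ₀ = -4.144 × 10⁻⁴.
Δρ/ρ₀ < 0, so Δρ < 0: deeper water is lighter → statically unstable; the column would overturn.

unstable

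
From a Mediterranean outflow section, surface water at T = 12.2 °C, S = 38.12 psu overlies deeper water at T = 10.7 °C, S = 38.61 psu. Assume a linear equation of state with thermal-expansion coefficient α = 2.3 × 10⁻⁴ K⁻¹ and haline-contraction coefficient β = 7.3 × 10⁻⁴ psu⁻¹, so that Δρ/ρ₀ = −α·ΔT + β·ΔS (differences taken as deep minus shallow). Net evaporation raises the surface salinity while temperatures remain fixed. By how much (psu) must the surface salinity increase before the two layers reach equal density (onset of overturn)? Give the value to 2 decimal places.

0.96 psu

Neutral buoyancy requires −α(T_deep − T_surf) + β(S_deep − S_surf′) = 0.
S_surf′ = S_deep − (α/β)·ΔT = 38.61 − (2.3 × 10⁻⁴/7.3 × 10⁻⁴)·(-1.5) = 39.0826 psu.
Increase required: 39.0826 − 38.12 = 0.9626 psu.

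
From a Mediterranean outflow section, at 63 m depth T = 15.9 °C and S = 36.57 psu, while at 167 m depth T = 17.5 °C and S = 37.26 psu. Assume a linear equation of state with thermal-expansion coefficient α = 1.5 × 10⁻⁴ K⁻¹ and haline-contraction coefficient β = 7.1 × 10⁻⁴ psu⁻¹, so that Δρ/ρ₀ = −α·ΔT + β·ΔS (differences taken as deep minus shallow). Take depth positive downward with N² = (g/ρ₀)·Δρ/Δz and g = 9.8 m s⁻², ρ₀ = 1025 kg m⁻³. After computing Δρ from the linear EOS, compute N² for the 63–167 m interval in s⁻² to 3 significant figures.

2.35 × 10⁻⁵ s⁻²

ΔT = +1.6 K, ΔS = +0.69 psu (deep − shallow).
Δρ/ρ₀ = −αΔT + βΔS = -2.40 × 10⁻⁴ + 4.899 × 10⁻⁴ = 2.499 × 10⁻⁴, so Δρ ≈ 0.2561 kg m⁻³.
N² = (g/ρ₀)·Δρ/Δz = g·(Δρ/ρ₀)/Δz = 9.8 × 2.499 × 10⁻⁴ / 104 = 2.3548 × 10⁻⁵ s⁻² ≈ 2.35 × 10⁻⁵ s⁻².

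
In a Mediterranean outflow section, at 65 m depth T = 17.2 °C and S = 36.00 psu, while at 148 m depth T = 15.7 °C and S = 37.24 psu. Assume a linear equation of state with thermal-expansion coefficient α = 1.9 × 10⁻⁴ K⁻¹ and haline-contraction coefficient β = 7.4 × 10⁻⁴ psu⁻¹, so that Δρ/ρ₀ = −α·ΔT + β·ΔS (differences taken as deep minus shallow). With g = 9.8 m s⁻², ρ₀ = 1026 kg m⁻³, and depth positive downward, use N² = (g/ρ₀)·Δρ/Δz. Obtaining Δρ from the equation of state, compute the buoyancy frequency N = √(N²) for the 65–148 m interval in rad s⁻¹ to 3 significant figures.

ΔT = -1.5 K, ΔS = +1.24 psu (deep − shallow).
Δρ/ρ₀ = −αΔT + βΔS = 2.85 × 10⁻⁴ + 9.176 × 10⁻⁴ = 1.2026 × 10⁻³, so Δρ ≈ 1.234 kg m⁻³.
N² = (g/ρ₀)·Δρ/Δz = g·(Δρ/ρ₀)/Δz = 9.8 × 1.2026 × 10⁻³ / 83 = 1.4199 × 10⁻⁴ s⁻².
N = √(1.4199 × 10⁻⁴) = 0.011916 rad s⁻¹ ≈ 0.0119 rad s⁻¹.

0.0119 rad s⁻¹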